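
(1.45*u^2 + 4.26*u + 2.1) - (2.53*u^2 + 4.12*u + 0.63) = -1.08*u^2 + 0.14*u + 1.47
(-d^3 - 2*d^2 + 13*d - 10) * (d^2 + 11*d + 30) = -d^5 - 13*d^4 - 39*d^3 + 73*d^2 + 280*d - 300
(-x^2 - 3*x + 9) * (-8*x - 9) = 8*x^3 + 33*x^2 - 45*x - 81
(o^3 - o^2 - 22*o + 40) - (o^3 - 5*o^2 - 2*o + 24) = 4*o^2 - 20*o + 16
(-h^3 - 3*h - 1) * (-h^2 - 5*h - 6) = h^5 + 5*h^4 + 9*h^3 + 16*h^2 + 23*h + 6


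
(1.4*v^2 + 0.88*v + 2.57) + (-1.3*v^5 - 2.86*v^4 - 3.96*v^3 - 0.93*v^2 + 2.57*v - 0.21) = -1.3*v^5 - 2.86*v^4 - 3.96*v^3 + 0.47*v^2 + 3.45*v + 2.36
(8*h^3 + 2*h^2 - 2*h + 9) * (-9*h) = -72*h^4 - 18*h^3 + 18*h^2 - 81*h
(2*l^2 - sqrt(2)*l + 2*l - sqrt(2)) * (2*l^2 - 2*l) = 4*l^4 - 2*sqrt(2)*l^3 - 4*l^2 + 2*sqrt(2)*l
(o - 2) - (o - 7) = 5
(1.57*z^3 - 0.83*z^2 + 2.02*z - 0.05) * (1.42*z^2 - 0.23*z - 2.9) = 2.2294*z^5 - 1.5397*z^4 - 1.4937*z^3 + 1.8714*z^2 - 5.8465*z + 0.145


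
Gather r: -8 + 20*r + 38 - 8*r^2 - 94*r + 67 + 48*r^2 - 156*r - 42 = 40*r^2 - 230*r + 55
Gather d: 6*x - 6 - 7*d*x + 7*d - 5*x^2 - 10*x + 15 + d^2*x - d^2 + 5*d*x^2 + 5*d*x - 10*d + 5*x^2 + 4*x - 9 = d^2*(x - 1) + d*(5*x^2 - 2*x - 3)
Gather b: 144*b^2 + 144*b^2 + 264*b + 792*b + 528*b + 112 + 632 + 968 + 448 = 288*b^2 + 1584*b + 2160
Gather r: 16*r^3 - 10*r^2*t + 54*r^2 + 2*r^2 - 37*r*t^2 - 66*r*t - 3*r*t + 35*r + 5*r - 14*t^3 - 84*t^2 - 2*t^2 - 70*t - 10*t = 16*r^3 + r^2*(56 - 10*t) + r*(-37*t^2 - 69*t + 40) - 14*t^3 - 86*t^2 - 80*t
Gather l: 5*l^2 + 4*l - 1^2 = 5*l^2 + 4*l - 1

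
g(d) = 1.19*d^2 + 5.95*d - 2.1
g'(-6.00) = -8.33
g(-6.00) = 5.04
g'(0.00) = 5.95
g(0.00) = -2.10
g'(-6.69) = -9.97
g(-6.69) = 11.35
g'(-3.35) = -2.02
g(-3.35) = -8.68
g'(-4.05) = -3.69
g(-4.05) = -6.68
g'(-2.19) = 0.74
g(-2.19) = -9.42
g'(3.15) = 13.45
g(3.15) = 28.45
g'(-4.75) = -5.36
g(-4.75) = -3.51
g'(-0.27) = 5.31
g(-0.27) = -3.62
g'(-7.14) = -11.04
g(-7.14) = 16.08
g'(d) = 2.38*d + 5.95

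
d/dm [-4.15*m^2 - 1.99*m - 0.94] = -8.3*m - 1.99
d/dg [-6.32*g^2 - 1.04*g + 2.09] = -12.64*g - 1.04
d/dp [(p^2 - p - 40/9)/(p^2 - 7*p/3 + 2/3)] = 2*(-18*p^2 + 138*p - 149)/(3*(9*p^4 - 42*p^3 + 61*p^2 - 28*p + 4))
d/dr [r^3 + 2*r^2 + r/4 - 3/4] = 3*r^2 + 4*r + 1/4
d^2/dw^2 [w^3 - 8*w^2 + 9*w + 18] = 6*w - 16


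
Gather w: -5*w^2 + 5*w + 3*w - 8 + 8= -5*w^2 + 8*w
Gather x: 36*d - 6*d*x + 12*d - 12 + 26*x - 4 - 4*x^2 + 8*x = 48*d - 4*x^2 + x*(34 - 6*d) - 16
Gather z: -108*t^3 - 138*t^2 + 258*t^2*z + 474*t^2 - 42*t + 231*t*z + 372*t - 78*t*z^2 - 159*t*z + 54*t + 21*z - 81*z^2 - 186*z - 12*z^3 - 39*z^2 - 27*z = -108*t^3 + 336*t^2 + 384*t - 12*z^3 + z^2*(-78*t - 120) + z*(258*t^2 + 72*t - 192)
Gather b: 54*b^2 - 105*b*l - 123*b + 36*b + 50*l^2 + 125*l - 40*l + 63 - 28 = 54*b^2 + b*(-105*l - 87) + 50*l^2 + 85*l + 35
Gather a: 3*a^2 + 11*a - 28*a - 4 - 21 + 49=3*a^2 - 17*a + 24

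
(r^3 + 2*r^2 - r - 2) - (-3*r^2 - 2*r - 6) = r^3 + 5*r^2 + r + 4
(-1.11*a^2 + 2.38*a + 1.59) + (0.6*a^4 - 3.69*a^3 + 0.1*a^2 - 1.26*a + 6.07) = 0.6*a^4 - 3.69*a^3 - 1.01*a^2 + 1.12*a + 7.66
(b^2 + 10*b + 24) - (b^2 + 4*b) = 6*b + 24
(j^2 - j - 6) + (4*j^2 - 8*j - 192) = 5*j^2 - 9*j - 198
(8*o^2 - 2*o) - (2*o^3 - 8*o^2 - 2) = -2*o^3 + 16*o^2 - 2*o + 2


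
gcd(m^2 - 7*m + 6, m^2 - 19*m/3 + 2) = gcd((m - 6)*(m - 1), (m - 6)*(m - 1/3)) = m - 6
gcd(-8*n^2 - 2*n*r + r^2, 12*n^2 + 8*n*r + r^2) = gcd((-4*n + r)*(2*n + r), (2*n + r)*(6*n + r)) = 2*n + r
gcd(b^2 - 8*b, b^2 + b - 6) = 1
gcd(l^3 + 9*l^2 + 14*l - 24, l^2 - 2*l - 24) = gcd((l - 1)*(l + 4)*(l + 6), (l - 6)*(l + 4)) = l + 4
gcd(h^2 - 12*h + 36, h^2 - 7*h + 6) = h - 6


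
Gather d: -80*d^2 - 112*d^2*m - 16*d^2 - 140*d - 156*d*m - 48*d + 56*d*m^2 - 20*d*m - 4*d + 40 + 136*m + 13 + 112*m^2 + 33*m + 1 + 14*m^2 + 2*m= d^2*(-112*m - 96) + d*(56*m^2 - 176*m - 192) + 126*m^2 + 171*m + 54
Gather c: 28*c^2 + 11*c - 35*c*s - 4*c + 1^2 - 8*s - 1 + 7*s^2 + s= 28*c^2 + c*(7 - 35*s) + 7*s^2 - 7*s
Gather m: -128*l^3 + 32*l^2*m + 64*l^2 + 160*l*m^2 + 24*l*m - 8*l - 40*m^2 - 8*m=-128*l^3 + 64*l^2 - 8*l + m^2*(160*l - 40) + m*(32*l^2 + 24*l - 8)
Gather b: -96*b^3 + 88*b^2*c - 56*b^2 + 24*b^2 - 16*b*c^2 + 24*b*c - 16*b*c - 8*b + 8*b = -96*b^3 + b^2*(88*c - 32) + b*(-16*c^2 + 8*c)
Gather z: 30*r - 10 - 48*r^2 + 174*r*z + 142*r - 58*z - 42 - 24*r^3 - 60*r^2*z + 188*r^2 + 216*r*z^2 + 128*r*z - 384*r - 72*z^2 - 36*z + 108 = -24*r^3 + 140*r^2 - 212*r + z^2*(216*r - 72) + z*(-60*r^2 + 302*r - 94) + 56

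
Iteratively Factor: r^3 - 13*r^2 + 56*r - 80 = (r - 5)*(r^2 - 8*r + 16) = (r - 5)*(r - 4)*(r - 4)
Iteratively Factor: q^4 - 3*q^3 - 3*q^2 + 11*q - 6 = (q - 3)*(q^3 - 3*q + 2) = (q - 3)*(q - 1)*(q^2 + q - 2) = (q - 3)*(q - 1)^2*(q + 2)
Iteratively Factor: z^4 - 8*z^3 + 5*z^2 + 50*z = (z - 5)*(z^3 - 3*z^2 - 10*z) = (z - 5)^2*(z^2 + 2*z) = z*(z - 5)^2*(z + 2)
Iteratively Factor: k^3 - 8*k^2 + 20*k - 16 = (k - 2)*(k^2 - 6*k + 8) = (k - 2)^2*(k - 4)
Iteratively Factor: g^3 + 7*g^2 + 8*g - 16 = (g + 4)*(g^2 + 3*g - 4) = (g + 4)^2*(g - 1)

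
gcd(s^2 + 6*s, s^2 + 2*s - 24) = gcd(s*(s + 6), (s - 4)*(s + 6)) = s + 6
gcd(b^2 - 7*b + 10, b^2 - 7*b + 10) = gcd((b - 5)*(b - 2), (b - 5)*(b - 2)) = b^2 - 7*b + 10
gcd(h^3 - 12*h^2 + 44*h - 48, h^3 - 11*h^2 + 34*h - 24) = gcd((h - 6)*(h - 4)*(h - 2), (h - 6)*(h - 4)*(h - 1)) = h^2 - 10*h + 24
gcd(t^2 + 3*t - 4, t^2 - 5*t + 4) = t - 1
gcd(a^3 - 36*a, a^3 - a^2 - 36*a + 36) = a^2 - 36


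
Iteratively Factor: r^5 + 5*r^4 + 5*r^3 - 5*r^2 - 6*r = (r + 2)*(r^4 + 3*r^3 - r^2 - 3*r) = (r + 2)*(r + 3)*(r^3 - r) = (r - 1)*(r + 2)*(r + 3)*(r^2 + r) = r*(r - 1)*(r + 2)*(r + 3)*(r + 1)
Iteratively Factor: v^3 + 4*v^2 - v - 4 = (v + 4)*(v^2 - 1) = (v - 1)*(v + 4)*(v + 1)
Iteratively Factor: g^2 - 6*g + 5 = (g - 5)*(g - 1)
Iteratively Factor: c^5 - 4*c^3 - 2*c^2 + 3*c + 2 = (c + 1)*(c^4 - c^3 - 3*c^2 + c + 2) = (c - 2)*(c + 1)*(c^3 + c^2 - c - 1) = (c - 2)*(c - 1)*(c + 1)*(c^2 + 2*c + 1) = (c - 2)*(c - 1)*(c + 1)^2*(c + 1)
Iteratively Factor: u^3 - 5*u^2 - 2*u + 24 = (u - 4)*(u^2 - u - 6) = (u - 4)*(u + 2)*(u - 3)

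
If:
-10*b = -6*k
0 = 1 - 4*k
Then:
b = 3/20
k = 1/4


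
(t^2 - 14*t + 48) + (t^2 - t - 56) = 2*t^2 - 15*t - 8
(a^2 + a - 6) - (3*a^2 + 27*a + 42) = -2*a^2 - 26*a - 48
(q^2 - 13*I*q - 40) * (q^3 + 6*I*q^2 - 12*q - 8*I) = q^5 - 7*I*q^4 + 26*q^3 - 92*I*q^2 + 376*q + 320*I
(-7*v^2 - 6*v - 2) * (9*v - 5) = -63*v^3 - 19*v^2 + 12*v + 10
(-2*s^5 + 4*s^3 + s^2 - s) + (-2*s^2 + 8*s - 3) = -2*s^5 + 4*s^3 - s^2 + 7*s - 3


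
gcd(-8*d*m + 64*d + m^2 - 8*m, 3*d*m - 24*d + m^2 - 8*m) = m - 8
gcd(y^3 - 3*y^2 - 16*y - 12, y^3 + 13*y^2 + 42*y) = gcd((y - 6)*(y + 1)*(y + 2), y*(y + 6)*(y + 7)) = 1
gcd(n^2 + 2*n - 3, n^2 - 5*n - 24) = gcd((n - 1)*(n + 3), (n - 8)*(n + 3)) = n + 3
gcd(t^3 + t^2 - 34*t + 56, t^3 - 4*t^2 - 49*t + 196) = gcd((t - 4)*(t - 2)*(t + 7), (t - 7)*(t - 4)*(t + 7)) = t^2 + 3*t - 28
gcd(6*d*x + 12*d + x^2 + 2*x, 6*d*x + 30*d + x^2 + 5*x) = 6*d + x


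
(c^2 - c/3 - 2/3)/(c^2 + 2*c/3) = (c - 1)/c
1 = 1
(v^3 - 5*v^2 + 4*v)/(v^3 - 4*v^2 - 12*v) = (-v^2 + 5*v - 4)/(-v^2 + 4*v + 12)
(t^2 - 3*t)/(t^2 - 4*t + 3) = t/(t - 1)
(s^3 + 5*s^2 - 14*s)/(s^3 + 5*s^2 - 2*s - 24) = s*(s + 7)/(s^2 + 7*s + 12)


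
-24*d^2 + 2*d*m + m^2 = (-4*d + m)*(6*d + m)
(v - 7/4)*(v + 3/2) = v^2 - v/4 - 21/8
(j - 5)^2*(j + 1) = j^3 - 9*j^2 + 15*j + 25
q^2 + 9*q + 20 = (q + 4)*(q + 5)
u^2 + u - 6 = (u - 2)*(u + 3)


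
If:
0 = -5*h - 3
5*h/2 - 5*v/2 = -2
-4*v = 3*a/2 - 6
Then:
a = 52/15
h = -3/5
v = 1/5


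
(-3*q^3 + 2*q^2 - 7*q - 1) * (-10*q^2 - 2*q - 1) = 30*q^5 - 14*q^4 + 69*q^3 + 22*q^2 + 9*q + 1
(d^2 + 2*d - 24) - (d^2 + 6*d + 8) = -4*d - 32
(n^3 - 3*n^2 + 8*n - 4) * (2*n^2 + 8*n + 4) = 2*n^5 + 2*n^4 - 4*n^3 + 44*n^2 - 16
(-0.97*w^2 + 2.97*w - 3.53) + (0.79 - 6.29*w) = -0.97*w^2 - 3.32*w - 2.74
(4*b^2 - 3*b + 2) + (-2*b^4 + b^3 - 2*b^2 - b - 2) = -2*b^4 + b^3 + 2*b^2 - 4*b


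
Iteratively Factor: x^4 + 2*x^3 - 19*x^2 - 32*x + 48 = (x - 1)*(x^3 + 3*x^2 - 16*x - 48) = (x - 1)*(x + 4)*(x^2 - x - 12) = (x - 4)*(x - 1)*(x + 4)*(x + 3)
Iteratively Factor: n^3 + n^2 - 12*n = (n + 4)*(n^2 - 3*n) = (n - 3)*(n + 4)*(n)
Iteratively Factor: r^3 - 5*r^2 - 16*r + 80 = (r - 4)*(r^2 - r - 20) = (r - 5)*(r - 4)*(r + 4)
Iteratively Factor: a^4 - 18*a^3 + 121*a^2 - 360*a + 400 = (a - 5)*(a^3 - 13*a^2 + 56*a - 80) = (a - 5)*(a - 4)*(a^2 - 9*a + 20) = (a - 5)^2*(a - 4)*(a - 4)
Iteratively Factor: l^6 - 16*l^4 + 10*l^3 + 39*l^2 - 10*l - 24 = (l - 1)*(l^5 + l^4 - 15*l^3 - 5*l^2 + 34*l + 24) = (l - 1)*(l + 1)*(l^4 - 15*l^2 + 10*l + 24) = (l - 1)*(l + 1)*(l + 4)*(l^3 - 4*l^2 + l + 6) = (l - 3)*(l - 1)*(l + 1)*(l + 4)*(l^2 - l - 2) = (l - 3)*(l - 2)*(l - 1)*(l + 1)*(l + 4)*(l + 1)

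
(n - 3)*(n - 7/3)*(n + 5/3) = n^3 - 11*n^2/3 - 17*n/9 + 35/3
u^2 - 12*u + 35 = (u - 7)*(u - 5)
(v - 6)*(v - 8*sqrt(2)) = v^2 - 8*sqrt(2)*v - 6*v + 48*sqrt(2)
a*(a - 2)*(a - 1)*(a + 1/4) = a^4 - 11*a^3/4 + 5*a^2/4 + a/2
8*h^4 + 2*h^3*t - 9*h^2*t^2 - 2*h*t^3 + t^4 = (-4*h + t)*(-h + t)*(h + t)*(2*h + t)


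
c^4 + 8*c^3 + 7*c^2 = c^2*(c + 1)*(c + 7)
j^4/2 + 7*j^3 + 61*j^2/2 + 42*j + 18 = (j/2 + 1/2)*(j + 1)*(j + 6)^2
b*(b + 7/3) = b^2 + 7*b/3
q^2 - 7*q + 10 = (q - 5)*(q - 2)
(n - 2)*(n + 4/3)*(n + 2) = n^3 + 4*n^2/3 - 4*n - 16/3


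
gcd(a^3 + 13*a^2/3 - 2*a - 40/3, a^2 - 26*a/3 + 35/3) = a - 5/3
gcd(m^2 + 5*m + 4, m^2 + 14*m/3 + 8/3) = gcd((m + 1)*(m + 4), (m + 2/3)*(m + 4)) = m + 4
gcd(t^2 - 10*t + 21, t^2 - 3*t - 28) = t - 7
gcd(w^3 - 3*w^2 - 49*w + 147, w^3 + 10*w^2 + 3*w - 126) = w^2 + 4*w - 21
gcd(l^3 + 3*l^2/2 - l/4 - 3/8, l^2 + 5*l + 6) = 1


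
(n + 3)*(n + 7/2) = n^2 + 13*n/2 + 21/2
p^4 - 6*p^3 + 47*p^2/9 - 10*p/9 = p*(p - 5)*(p - 2/3)*(p - 1/3)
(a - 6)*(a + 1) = a^2 - 5*a - 6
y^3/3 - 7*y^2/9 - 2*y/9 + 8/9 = (y/3 + 1/3)*(y - 2)*(y - 4/3)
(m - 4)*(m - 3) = m^2 - 7*m + 12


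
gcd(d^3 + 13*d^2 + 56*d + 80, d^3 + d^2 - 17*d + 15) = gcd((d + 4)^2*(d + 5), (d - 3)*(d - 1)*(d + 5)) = d + 5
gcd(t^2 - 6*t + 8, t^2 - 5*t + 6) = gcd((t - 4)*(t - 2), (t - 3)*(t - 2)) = t - 2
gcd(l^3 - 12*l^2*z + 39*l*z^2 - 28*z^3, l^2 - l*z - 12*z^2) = -l + 4*z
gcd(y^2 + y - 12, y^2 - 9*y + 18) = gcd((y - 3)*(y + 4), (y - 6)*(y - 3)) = y - 3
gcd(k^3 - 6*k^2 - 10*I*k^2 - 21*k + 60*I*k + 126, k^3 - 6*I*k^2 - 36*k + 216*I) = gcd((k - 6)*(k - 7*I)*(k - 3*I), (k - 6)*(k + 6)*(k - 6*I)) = k - 6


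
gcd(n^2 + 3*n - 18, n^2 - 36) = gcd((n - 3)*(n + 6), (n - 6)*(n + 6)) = n + 6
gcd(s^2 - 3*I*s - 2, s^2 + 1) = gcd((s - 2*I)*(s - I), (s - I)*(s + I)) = s - I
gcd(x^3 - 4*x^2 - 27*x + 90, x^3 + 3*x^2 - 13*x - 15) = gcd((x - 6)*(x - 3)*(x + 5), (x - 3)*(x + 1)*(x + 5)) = x^2 + 2*x - 15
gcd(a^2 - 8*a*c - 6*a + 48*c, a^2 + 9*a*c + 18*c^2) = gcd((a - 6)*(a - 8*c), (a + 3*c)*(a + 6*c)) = 1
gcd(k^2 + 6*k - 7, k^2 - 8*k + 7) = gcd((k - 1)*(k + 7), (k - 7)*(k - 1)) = k - 1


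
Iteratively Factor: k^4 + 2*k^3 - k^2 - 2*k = (k + 2)*(k^3 - k) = k*(k + 2)*(k^2 - 1) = k*(k + 1)*(k + 2)*(k - 1)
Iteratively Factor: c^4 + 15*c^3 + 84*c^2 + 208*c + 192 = (c + 4)*(c^3 + 11*c^2 + 40*c + 48) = (c + 4)^2*(c^2 + 7*c + 12) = (c + 3)*(c + 4)^2*(c + 4)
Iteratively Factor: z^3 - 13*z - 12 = (z + 3)*(z^2 - 3*z - 4) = (z - 4)*(z + 3)*(z + 1)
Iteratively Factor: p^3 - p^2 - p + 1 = (p - 1)*(p^2 - 1) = (p - 1)^2*(p + 1)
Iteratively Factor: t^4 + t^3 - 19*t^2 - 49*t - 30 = (t - 5)*(t^3 + 6*t^2 + 11*t + 6) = (t - 5)*(t + 3)*(t^2 + 3*t + 2) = (t - 5)*(t + 1)*(t + 3)*(t + 2)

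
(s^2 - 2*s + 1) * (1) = s^2 - 2*s + 1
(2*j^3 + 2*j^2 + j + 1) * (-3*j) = -6*j^4 - 6*j^3 - 3*j^2 - 3*j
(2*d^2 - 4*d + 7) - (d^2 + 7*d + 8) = d^2 - 11*d - 1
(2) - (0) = 2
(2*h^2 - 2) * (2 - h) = -2*h^3 + 4*h^2 + 2*h - 4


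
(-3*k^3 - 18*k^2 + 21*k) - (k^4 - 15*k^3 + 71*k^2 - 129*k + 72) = -k^4 + 12*k^3 - 89*k^2 + 150*k - 72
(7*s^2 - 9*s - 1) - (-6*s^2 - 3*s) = 13*s^2 - 6*s - 1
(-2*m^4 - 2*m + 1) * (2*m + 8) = -4*m^5 - 16*m^4 - 4*m^2 - 14*m + 8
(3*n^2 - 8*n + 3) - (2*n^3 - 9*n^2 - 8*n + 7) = -2*n^3 + 12*n^2 - 4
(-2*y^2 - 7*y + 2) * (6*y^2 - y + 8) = -12*y^4 - 40*y^3 + 3*y^2 - 58*y + 16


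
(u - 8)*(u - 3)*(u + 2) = u^3 - 9*u^2 + 2*u + 48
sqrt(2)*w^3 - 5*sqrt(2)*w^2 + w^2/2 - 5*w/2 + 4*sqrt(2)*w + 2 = (w - 4)*(w - 1)*(sqrt(2)*w + 1/2)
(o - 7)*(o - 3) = o^2 - 10*o + 21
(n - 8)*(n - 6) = n^2 - 14*n + 48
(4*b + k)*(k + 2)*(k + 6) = 4*b*k^2 + 32*b*k + 48*b + k^3 + 8*k^2 + 12*k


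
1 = 1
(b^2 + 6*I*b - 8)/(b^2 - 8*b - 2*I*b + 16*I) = (b^2 + 6*I*b - 8)/(b^2 - 8*b - 2*I*b + 16*I)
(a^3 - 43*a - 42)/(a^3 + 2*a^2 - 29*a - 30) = (a - 7)/(a - 5)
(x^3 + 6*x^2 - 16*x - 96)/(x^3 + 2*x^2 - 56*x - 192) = (x - 4)/(x - 8)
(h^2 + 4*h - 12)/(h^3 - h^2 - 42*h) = (h - 2)/(h*(h - 7))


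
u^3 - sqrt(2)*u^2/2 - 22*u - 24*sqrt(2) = (u - 4*sqrt(2))*(u + 3*sqrt(2)/2)*(u + 2*sqrt(2))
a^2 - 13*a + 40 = (a - 8)*(a - 5)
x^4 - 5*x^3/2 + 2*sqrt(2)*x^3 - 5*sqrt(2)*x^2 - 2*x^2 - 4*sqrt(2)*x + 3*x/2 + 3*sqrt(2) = (x - 3)*(x - 1/2)*(x + 1)*(x + 2*sqrt(2))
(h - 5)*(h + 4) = h^2 - h - 20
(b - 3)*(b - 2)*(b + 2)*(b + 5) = b^4 + 2*b^3 - 19*b^2 - 8*b + 60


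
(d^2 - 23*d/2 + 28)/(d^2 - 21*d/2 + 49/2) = (d - 8)/(d - 7)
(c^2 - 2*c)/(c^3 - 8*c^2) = (c - 2)/(c*(c - 8))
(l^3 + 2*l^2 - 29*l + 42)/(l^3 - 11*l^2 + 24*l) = (l^2 + 5*l - 14)/(l*(l - 8))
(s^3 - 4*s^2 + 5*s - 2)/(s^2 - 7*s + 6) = (s^2 - 3*s + 2)/(s - 6)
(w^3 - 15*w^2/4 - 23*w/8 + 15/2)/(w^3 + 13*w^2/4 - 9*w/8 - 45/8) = (w - 4)/(w + 3)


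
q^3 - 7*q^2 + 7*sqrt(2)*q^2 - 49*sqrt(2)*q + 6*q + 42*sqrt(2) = (q - 6)*(q - 1)*(q + 7*sqrt(2))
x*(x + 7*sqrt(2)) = x^2 + 7*sqrt(2)*x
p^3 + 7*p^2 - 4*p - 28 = (p - 2)*(p + 2)*(p + 7)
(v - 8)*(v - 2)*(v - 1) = v^3 - 11*v^2 + 26*v - 16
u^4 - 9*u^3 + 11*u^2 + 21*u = u*(u - 7)*(u - 3)*(u + 1)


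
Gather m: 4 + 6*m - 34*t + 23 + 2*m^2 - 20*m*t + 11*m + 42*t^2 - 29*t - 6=2*m^2 + m*(17 - 20*t) + 42*t^2 - 63*t + 21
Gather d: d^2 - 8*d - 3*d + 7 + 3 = d^2 - 11*d + 10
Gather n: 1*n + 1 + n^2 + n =n^2 + 2*n + 1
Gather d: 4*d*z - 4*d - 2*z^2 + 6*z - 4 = d*(4*z - 4) - 2*z^2 + 6*z - 4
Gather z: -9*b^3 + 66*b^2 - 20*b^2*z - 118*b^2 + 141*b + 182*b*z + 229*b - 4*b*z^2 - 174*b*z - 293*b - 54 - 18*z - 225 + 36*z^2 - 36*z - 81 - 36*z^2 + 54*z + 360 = -9*b^3 - 52*b^2 - 4*b*z^2 + 77*b + z*(-20*b^2 + 8*b)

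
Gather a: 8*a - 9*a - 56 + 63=7 - a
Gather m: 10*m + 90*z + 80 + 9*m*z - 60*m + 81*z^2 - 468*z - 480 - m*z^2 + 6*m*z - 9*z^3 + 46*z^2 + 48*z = m*(-z^2 + 15*z - 50) - 9*z^3 + 127*z^2 - 330*z - 400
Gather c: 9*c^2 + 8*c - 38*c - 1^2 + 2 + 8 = 9*c^2 - 30*c + 9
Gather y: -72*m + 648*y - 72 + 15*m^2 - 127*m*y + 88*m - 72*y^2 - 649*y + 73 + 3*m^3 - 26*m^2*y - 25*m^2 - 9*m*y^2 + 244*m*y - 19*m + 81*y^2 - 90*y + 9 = 3*m^3 - 10*m^2 - 3*m + y^2*(9 - 9*m) + y*(-26*m^2 + 117*m - 91) + 10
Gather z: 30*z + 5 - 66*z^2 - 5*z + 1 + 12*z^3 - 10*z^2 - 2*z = 12*z^3 - 76*z^2 + 23*z + 6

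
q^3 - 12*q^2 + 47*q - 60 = (q - 5)*(q - 4)*(q - 3)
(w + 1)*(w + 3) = w^2 + 4*w + 3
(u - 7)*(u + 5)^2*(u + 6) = u^4 + 9*u^3 - 27*u^2 - 445*u - 1050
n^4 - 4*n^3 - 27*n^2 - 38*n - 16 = (n - 8)*(n + 1)^2*(n + 2)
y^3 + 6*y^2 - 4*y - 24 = (y - 2)*(y + 2)*(y + 6)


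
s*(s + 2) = s^2 + 2*s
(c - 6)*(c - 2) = c^2 - 8*c + 12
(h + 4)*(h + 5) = h^2 + 9*h + 20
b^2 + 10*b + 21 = (b + 3)*(b + 7)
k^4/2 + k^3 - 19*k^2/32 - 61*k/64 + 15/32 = (k/2 + 1)*(k - 3/4)*(k - 1/2)*(k + 5/4)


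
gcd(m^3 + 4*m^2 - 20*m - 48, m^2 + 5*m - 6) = m + 6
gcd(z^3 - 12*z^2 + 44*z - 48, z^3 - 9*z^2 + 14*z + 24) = z^2 - 10*z + 24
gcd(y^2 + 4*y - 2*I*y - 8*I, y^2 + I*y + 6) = y - 2*I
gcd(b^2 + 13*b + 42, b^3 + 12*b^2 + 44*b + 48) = b + 6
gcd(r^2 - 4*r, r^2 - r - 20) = 1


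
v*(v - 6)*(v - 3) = v^3 - 9*v^2 + 18*v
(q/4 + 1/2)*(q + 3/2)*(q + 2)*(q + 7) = q^4/4 + 25*q^3/8 + 97*q^2/8 + 19*q + 21/2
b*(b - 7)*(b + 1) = b^3 - 6*b^2 - 7*b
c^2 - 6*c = c*(c - 6)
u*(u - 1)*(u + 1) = u^3 - u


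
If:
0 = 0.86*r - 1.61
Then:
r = 1.87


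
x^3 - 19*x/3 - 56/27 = (x - 8/3)*(x + 1/3)*(x + 7/3)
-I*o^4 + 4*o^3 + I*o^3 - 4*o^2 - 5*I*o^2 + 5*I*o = o*(o - I)*(o + 5*I)*(-I*o + I)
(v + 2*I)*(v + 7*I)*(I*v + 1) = I*v^3 - 8*v^2 - 5*I*v - 14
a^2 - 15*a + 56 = (a - 8)*(a - 7)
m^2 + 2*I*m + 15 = (m - 3*I)*(m + 5*I)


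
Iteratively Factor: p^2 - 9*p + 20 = (p - 5)*(p - 4)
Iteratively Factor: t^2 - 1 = (t - 1)*(t + 1)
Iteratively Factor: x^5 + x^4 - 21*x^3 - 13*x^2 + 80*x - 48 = (x - 4)*(x^4 + 5*x^3 - x^2 - 17*x + 12) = (x - 4)*(x + 4)*(x^3 + x^2 - 5*x + 3) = (x - 4)*(x - 1)*(x + 4)*(x^2 + 2*x - 3) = (x - 4)*(x - 1)^2*(x + 4)*(x + 3)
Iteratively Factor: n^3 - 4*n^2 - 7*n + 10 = (n - 1)*(n^2 - 3*n - 10) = (n - 5)*(n - 1)*(n + 2)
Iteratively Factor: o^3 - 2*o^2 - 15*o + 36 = (o - 3)*(o^2 + o - 12) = (o - 3)^2*(o + 4)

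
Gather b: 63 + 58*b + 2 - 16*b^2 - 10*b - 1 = -16*b^2 + 48*b + 64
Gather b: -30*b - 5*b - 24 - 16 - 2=-35*b - 42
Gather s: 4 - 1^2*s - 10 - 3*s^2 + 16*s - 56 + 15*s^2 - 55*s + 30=12*s^2 - 40*s - 32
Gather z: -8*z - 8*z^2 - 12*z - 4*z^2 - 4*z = -12*z^2 - 24*z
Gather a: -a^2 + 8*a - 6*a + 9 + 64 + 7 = -a^2 + 2*a + 80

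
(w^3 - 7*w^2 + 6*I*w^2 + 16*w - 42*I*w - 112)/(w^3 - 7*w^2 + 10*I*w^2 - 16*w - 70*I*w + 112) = (w - 2*I)/(w + 2*I)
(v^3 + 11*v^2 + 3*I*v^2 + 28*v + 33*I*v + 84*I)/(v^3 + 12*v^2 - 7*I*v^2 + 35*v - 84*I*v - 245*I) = (v^2 + v*(4 + 3*I) + 12*I)/(v^2 + v*(5 - 7*I) - 35*I)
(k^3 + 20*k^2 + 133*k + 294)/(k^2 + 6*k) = k + 14 + 49/k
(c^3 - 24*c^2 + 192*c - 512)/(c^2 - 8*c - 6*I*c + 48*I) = (c^2 - 16*c + 64)/(c - 6*I)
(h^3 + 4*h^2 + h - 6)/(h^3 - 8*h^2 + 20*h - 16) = (h^3 + 4*h^2 + h - 6)/(h^3 - 8*h^2 + 20*h - 16)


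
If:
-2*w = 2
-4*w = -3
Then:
No Solution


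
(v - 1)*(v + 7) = v^2 + 6*v - 7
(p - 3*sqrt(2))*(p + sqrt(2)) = p^2 - 2*sqrt(2)*p - 6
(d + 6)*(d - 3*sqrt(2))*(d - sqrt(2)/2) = d^3 - 7*sqrt(2)*d^2/2 + 6*d^2 - 21*sqrt(2)*d + 3*d + 18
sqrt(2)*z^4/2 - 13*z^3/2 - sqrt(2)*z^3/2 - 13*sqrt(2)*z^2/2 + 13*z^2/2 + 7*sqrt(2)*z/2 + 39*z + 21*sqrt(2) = (z - 3)*(z - 7*sqrt(2))*(z + sqrt(2)/2)*(sqrt(2)*z/2 + sqrt(2))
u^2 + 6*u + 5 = (u + 1)*(u + 5)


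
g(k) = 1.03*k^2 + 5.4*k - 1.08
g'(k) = 2.06*k + 5.4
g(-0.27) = -2.46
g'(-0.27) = 4.84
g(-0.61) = -3.99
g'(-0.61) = 4.14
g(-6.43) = 6.78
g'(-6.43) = -7.85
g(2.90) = 23.24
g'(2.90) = 11.37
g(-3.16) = -7.86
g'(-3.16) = -1.11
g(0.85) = 4.25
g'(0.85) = 7.15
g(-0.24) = -2.32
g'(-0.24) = 4.91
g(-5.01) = -2.28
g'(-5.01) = -4.92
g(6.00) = 68.40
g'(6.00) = 17.76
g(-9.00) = 33.75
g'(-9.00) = -13.14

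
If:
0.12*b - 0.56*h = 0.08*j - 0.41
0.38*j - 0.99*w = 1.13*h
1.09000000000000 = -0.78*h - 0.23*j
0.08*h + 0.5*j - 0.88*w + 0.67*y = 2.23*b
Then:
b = 0.333680020801248*y + 0.344477335306785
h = 0.138698321899314*y + 2.87662009720583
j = -0.470368222093326*y - 14.4946246774806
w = -0.338857604183524*y - 8.84700816897499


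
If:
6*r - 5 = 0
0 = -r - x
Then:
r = 5/6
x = -5/6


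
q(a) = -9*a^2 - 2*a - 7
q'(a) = -18*a - 2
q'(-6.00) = 106.00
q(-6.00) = -319.00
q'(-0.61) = 8.98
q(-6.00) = -319.00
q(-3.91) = -136.77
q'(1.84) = -35.12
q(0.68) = -12.52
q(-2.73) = -68.62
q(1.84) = -41.15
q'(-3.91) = 68.38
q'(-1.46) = 24.28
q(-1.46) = -23.26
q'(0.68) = -14.24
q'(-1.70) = 28.60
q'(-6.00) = 106.00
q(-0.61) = -9.13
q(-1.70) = -29.61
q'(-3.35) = 58.30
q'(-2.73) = 47.14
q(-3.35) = -101.30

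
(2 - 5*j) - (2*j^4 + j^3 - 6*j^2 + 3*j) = -2*j^4 - j^3 + 6*j^2 - 8*j + 2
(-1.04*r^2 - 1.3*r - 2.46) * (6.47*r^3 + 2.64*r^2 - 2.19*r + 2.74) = -6.7288*r^5 - 11.1566*r^4 - 17.0706*r^3 - 6.497*r^2 + 1.8254*r - 6.7404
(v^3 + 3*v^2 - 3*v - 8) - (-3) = v^3 + 3*v^2 - 3*v - 5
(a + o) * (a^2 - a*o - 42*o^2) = a^3 - 43*a*o^2 - 42*o^3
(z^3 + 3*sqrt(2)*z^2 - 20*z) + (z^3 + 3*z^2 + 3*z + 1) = 2*z^3 + 3*z^2 + 3*sqrt(2)*z^2 - 17*z + 1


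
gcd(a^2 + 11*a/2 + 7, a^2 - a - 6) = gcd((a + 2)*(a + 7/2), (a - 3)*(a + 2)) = a + 2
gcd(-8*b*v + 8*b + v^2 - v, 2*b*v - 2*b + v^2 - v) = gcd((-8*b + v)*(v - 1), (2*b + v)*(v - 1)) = v - 1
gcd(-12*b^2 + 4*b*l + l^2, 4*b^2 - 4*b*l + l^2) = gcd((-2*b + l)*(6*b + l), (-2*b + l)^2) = 2*b - l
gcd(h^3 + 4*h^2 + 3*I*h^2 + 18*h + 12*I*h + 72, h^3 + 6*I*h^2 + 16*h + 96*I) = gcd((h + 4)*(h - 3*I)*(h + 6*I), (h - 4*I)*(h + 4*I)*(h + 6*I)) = h + 6*I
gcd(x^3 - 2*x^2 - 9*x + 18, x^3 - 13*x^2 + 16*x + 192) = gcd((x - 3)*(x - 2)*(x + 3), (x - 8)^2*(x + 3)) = x + 3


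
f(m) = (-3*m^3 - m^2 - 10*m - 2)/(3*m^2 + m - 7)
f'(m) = (-6*m - 1)*(-3*m^3 - m^2 - 10*m - 2)/(3*m^2 + m - 7)^2 + (-9*m^2 - 2*m - 10)/(3*m^2 + m - 7)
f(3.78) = -5.45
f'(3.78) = -0.43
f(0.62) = 1.78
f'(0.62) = 4.42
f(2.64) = -5.47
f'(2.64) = 0.86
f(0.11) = 0.45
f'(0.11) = 1.62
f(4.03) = -5.57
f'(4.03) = -0.52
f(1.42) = -57.13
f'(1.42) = 1093.15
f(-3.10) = 5.81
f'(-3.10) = 0.64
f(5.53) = -6.59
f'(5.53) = -0.79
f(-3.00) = 5.88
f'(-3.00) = 0.88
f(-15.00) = 15.39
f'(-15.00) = -0.97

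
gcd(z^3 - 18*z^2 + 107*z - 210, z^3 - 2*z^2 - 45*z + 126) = z - 6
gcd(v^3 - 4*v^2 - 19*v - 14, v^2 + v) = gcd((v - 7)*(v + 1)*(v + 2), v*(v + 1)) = v + 1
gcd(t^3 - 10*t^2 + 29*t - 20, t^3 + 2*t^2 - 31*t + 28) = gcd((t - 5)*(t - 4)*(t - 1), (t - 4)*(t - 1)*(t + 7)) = t^2 - 5*t + 4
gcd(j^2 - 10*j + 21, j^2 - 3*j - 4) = 1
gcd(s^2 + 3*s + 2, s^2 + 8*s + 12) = s + 2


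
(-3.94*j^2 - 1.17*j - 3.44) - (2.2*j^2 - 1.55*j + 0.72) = -6.14*j^2 + 0.38*j - 4.16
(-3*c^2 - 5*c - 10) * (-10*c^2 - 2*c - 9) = 30*c^4 + 56*c^3 + 137*c^2 + 65*c + 90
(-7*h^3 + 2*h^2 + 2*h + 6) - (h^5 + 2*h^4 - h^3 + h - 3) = -h^5 - 2*h^4 - 6*h^3 + 2*h^2 + h + 9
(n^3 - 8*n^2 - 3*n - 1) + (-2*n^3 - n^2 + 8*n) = -n^3 - 9*n^2 + 5*n - 1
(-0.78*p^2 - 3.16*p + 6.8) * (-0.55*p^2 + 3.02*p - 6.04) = 0.429*p^4 - 0.6176*p^3 - 8.572*p^2 + 39.6224*p - 41.072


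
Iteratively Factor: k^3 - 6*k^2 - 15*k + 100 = (k - 5)*(k^2 - k - 20) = (k - 5)^2*(k + 4)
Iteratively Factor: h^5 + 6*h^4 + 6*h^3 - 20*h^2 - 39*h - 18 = (h - 2)*(h^4 + 8*h^3 + 22*h^2 + 24*h + 9) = (h - 2)*(h + 1)*(h^3 + 7*h^2 + 15*h + 9) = (h - 2)*(h + 1)^2*(h^2 + 6*h + 9) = (h - 2)*(h + 1)^2*(h + 3)*(h + 3)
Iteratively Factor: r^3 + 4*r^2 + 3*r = (r + 1)*(r^2 + 3*r) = r*(r + 1)*(r + 3)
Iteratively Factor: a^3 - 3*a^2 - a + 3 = (a + 1)*(a^2 - 4*a + 3) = (a - 3)*(a + 1)*(a - 1)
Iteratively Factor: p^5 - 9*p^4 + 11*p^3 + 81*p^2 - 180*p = (p - 4)*(p^4 - 5*p^3 - 9*p^2 + 45*p) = (p - 5)*(p - 4)*(p^3 - 9*p) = p*(p - 5)*(p - 4)*(p^2 - 9) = p*(p - 5)*(p - 4)*(p + 3)*(p - 3)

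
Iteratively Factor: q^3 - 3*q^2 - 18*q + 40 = (q + 4)*(q^2 - 7*q + 10) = (q - 5)*(q + 4)*(q - 2)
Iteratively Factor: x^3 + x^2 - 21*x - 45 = (x - 5)*(x^2 + 6*x + 9) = (x - 5)*(x + 3)*(x + 3)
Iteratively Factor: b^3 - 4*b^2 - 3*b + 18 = (b - 3)*(b^2 - b - 6) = (b - 3)*(b + 2)*(b - 3)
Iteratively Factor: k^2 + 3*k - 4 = (k - 1)*(k + 4)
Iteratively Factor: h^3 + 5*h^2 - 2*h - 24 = (h + 4)*(h^2 + h - 6) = (h + 3)*(h + 4)*(h - 2)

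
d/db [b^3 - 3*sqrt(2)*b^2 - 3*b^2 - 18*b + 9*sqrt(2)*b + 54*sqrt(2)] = 3*b^2 - 6*sqrt(2)*b - 6*b - 18 + 9*sqrt(2)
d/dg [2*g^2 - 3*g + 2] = 4*g - 3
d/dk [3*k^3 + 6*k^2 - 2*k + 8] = 9*k^2 + 12*k - 2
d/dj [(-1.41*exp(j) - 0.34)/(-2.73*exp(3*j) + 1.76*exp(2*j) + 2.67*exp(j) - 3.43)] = (-7.6986*exp(3*j) - 0.303*exp(2*j) + 1.1968*exp(j) + 5.7441)*exp(j)/(7.4529*exp(6*j) - 9.6096*exp(5*j) - 11.4806*exp(4*j) + 28.1262*exp(3*j) - 4.9447*exp(2*j) - 18.3162*exp(j) + 11.7649)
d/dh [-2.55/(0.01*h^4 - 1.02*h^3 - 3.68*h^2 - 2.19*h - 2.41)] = (0.102*h^3 - 7.803*h^2 - 18.768*h - 5.5845)/(-0.01*h^4 + 1.02*h^3 + 3.68*h^2 + 2.19*h + 2.41)^2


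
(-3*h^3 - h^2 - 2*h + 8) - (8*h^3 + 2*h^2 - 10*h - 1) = -11*h^3 - 3*h^2 + 8*h + 9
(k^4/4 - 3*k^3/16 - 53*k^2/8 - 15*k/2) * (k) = k^5/4 - 3*k^4/16 - 53*k^3/8 - 15*k^2/2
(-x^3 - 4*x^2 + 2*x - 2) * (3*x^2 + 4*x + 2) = -3*x^5 - 16*x^4 - 12*x^3 - 6*x^2 - 4*x - 4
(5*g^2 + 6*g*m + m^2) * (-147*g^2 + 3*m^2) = -735*g^4 - 882*g^3*m - 132*g^2*m^2 + 18*g*m^3 + 3*m^4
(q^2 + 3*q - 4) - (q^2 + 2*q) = q - 4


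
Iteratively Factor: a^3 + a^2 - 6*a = (a)*(a^2 + a - 6) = a*(a - 2)*(a + 3)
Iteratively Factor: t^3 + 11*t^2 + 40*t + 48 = (t + 4)*(t^2 + 7*t + 12) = (t + 3)*(t + 4)*(t + 4)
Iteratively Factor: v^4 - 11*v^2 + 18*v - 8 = (v + 4)*(v^3 - 4*v^2 + 5*v - 2) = (v - 2)*(v + 4)*(v^2 - 2*v + 1) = (v - 2)*(v - 1)*(v + 4)*(v - 1)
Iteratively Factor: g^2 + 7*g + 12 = (g + 3)*(g + 4)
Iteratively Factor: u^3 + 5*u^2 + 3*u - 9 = (u + 3)*(u^2 + 2*u - 3) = (u + 3)^2*(u - 1)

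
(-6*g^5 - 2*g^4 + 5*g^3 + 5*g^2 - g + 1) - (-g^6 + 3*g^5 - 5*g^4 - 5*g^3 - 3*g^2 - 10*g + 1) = g^6 - 9*g^5 + 3*g^4 + 10*g^3 + 8*g^2 + 9*g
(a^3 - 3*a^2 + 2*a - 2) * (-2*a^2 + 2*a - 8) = -2*a^5 + 8*a^4 - 18*a^3 + 32*a^2 - 20*a + 16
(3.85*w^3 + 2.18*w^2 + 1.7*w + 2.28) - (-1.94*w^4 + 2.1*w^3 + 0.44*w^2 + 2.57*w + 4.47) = 1.94*w^4 + 1.75*w^3 + 1.74*w^2 - 0.87*w - 2.19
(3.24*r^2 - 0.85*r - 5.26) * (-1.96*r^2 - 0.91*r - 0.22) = -6.3504*r^4 - 1.2824*r^3 + 10.3703*r^2 + 4.9736*r + 1.1572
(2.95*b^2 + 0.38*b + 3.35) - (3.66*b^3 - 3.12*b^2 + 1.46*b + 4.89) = -3.66*b^3 + 6.07*b^2 - 1.08*b - 1.54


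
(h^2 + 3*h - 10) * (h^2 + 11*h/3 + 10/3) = h^4 + 20*h^3/3 + 13*h^2/3 - 80*h/3 - 100/3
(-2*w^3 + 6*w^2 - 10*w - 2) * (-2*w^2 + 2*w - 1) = 4*w^5 - 16*w^4 + 34*w^3 - 22*w^2 + 6*w + 2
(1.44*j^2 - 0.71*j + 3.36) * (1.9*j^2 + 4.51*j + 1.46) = 2.736*j^4 + 5.1454*j^3 + 5.2843*j^2 + 14.117*j + 4.9056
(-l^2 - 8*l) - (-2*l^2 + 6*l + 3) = l^2 - 14*l - 3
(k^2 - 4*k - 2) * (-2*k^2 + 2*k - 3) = -2*k^4 + 10*k^3 - 7*k^2 + 8*k + 6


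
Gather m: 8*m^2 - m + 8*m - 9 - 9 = 8*m^2 + 7*m - 18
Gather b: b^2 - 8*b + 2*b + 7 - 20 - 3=b^2 - 6*b - 16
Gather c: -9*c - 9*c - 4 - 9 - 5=-18*c - 18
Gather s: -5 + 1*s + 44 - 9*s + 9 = 48 - 8*s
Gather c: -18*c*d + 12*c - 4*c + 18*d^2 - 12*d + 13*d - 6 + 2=c*(8 - 18*d) + 18*d^2 + d - 4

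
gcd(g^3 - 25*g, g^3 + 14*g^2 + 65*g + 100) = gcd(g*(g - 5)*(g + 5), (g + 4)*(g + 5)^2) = g + 5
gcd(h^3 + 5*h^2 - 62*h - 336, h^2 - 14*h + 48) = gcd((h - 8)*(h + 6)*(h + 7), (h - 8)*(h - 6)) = h - 8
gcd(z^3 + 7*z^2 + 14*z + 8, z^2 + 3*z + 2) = z^2 + 3*z + 2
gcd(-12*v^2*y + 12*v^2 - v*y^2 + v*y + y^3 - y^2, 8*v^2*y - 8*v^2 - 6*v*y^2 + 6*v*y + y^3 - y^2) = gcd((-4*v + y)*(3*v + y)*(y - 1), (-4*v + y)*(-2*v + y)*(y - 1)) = -4*v*y + 4*v + y^2 - y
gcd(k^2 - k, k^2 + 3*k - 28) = 1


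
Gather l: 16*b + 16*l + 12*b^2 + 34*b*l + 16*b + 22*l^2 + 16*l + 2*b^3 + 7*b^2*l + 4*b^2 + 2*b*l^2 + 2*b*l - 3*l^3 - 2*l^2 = 2*b^3 + 16*b^2 + 32*b - 3*l^3 + l^2*(2*b + 20) + l*(7*b^2 + 36*b + 32)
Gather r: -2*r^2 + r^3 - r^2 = r^3 - 3*r^2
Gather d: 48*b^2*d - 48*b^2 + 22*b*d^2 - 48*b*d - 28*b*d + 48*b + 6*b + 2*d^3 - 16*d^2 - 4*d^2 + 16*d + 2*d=-48*b^2 + 54*b + 2*d^3 + d^2*(22*b - 20) + d*(48*b^2 - 76*b + 18)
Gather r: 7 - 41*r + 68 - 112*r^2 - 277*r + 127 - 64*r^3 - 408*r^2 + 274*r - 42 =-64*r^3 - 520*r^2 - 44*r + 160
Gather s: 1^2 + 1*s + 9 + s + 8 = 2*s + 18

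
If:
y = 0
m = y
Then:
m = 0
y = 0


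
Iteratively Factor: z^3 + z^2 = (z)*(z^2 + z) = z^2*(z + 1)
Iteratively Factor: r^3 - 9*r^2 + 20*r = (r)*(r^2 - 9*r + 20) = r*(r - 4)*(r - 5)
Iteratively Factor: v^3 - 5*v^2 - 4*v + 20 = (v - 2)*(v^2 - 3*v - 10) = (v - 2)*(v + 2)*(v - 5)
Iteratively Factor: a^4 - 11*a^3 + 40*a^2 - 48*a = (a - 4)*(a^3 - 7*a^2 + 12*a) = (a - 4)*(a - 3)*(a^2 - 4*a) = a*(a - 4)*(a - 3)*(a - 4)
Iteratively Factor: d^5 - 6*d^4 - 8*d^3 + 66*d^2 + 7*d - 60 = (d + 1)*(d^4 - 7*d^3 - d^2 + 67*d - 60) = (d + 1)*(d + 3)*(d^3 - 10*d^2 + 29*d - 20) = (d - 4)*(d + 1)*(d + 3)*(d^2 - 6*d + 5) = (d - 4)*(d - 1)*(d + 1)*(d + 3)*(d - 5)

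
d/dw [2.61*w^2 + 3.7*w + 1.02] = 5.22*w + 3.7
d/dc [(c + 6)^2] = 2*c + 12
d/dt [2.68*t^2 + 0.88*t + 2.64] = 5.36*t + 0.88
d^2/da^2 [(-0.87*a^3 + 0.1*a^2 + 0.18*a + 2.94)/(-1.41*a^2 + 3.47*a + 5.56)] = (3.5527136788005e-15*a^5 + 32.897814*a^3 + 60.93666*a^2 + 239.209452*a - 116.134508)/(2.803221*a^6 - 20.696121*a^5 + 17.771499*a^4 + 121.438549*a^3 - 70.0776840000001*a^2 - 321.810576*a - 171.879616)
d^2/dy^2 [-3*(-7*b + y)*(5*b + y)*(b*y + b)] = 6*b*(2*b - 3*y - 1)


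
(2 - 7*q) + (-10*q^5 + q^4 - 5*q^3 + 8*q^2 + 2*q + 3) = -10*q^5 + q^4 - 5*q^3 + 8*q^2 - 5*q + 5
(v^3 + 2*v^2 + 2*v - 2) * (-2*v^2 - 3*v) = -2*v^5 - 7*v^4 - 10*v^3 - 2*v^2 + 6*v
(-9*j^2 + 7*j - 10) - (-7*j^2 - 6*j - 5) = -2*j^2 + 13*j - 5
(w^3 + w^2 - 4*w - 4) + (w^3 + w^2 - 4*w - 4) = 2*w^3 + 2*w^2 - 8*w - 8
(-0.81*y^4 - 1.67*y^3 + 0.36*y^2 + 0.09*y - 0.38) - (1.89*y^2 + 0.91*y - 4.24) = -0.81*y^4 - 1.67*y^3 - 1.53*y^2 - 0.82*y + 3.86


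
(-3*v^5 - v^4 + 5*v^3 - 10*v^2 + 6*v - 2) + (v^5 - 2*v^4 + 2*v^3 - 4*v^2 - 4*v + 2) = -2*v^5 - 3*v^4 + 7*v^3 - 14*v^2 + 2*v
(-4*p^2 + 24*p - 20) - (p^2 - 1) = -5*p^2 + 24*p - 19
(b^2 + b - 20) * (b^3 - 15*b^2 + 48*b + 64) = b^5 - 14*b^4 + 13*b^3 + 412*b^2 - 896*b - 1280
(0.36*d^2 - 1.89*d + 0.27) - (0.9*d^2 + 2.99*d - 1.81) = -0.54*d^2 - 4.88*d + 2.08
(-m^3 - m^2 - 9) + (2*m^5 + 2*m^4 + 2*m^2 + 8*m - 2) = 2*m^5 + 2*m^4 - m^3 + m^2 + 8*m - 11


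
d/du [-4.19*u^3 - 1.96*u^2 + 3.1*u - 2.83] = -12.57*u^2 - 3.92*u + 3.1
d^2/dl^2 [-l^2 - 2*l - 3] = -2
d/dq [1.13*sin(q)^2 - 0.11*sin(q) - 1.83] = (2.26*sin(q) - 0.11)*cos(q)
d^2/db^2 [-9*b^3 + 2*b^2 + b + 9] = 4 - 54*b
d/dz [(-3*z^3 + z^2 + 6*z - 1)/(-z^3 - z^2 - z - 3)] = (4*z^4 + 18*z^3 + 29*z^2 - 8*z - 19)/(z^6 + 2*z^5 + 3*z^4 + 8*z^3 + 7*z^2 + 6*z + 9)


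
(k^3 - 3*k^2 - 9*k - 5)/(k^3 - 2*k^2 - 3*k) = (k^2 - 4*k - 5)/(k*(k - 3))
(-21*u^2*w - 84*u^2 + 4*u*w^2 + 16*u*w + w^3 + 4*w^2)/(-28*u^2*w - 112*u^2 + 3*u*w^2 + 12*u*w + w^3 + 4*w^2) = (3*u - w)/(4*u - w)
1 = 1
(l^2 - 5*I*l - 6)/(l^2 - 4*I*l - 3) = (l - 2*I)/(l - I)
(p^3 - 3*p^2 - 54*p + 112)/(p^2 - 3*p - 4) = (-p^3 + 3*p^2 + 54*p - 112)/(-p^2 + 3*p + 4)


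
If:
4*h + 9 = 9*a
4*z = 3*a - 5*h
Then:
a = 15/11 - 16*z/33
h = 9/11 - 12*z/11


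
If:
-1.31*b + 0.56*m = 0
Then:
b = 0.427480916030534*m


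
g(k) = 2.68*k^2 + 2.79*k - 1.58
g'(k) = 5.36*k + 2.79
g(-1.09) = -1.44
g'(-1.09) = -3.05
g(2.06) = 15.54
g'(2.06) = 13.83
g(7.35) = 163.71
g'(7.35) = 42.19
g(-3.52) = 21.81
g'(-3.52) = -16.08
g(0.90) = 3.10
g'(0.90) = 7.61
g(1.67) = 10.55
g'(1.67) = 11.74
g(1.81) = 12.25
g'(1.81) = 12.49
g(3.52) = 41.45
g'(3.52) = 21.66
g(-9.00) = 190.39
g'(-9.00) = -45.45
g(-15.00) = 559.57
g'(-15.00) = -77.61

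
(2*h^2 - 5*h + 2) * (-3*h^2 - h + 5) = -6*h^4 + 13*h^3 + 9*h^2 - 27*h + 10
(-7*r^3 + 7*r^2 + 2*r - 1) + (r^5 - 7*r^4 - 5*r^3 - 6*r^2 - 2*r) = r^5 - 7*r^4 - 12*r^3 + r^2 - 1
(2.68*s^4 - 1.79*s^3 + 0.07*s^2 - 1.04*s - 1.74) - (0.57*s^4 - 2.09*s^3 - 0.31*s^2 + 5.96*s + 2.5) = 2.11*s^4 + 0.3*s^3 + 0.38*s^2 - 7.0*s - 4.24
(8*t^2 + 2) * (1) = 8*t^2 + 2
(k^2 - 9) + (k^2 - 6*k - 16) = 2*k^2 - 6*k - 25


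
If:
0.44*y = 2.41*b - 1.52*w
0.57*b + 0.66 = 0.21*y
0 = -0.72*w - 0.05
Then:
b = 1.05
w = -0.07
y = 5.99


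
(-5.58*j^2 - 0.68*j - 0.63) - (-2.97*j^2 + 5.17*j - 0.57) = -2.61*j^2 - 5.85*j - 0.0600000000000001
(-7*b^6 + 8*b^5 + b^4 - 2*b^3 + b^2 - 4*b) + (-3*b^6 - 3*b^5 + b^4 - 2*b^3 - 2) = -10*b^6 + 5*b^5 + 2*b^4 - 4*b^3 + b^2 - 4*b - 2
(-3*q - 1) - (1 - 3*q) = -2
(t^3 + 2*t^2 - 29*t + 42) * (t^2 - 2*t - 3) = t^5 - 36*t^3 + 94*t^2 + 3*t - 126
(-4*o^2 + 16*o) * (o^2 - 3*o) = -4*o^4 + 28*o^3 - 48*o^2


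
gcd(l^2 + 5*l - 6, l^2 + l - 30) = l + 6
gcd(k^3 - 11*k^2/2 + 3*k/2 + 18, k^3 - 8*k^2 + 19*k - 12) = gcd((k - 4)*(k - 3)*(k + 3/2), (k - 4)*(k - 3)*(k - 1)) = k^2 - 7*k + 12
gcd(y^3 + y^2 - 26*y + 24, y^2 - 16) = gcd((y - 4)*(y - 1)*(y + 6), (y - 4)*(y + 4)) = y - 4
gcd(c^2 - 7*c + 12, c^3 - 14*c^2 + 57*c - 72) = c - 3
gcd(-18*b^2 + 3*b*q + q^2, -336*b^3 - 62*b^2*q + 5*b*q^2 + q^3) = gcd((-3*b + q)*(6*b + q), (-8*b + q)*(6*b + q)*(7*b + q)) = 6*b + q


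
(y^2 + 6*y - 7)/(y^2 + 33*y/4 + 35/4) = 4*(y - 1)/(4*y + 5)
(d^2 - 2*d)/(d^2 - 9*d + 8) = d*(d - 2)/(d^2 - 9*d + 8)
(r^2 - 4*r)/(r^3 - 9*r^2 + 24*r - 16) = r/(r^2 - 5*r + 4)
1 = 1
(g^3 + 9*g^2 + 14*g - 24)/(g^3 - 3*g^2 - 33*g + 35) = (g^2 + 10*g + 24)/(g^2 - 2*g - 35)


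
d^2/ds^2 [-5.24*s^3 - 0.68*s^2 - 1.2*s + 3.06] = -31.44*s - 1.36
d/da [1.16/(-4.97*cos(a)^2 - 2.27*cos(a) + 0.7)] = -(11.5304*cos(a) + 2.6332)*sin(a)/(4.97*cos(a)^2 + 2.27*cos(a) - 0.7)^2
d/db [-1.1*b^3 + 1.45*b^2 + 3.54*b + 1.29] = -3.3*b^2 + 2.9*b + 3.54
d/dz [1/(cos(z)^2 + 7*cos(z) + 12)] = (2*cos(z) + 7)*sin(z)/(cos(z)^2 + 7*cos(z) + 12)^2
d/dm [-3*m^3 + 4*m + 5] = 4 - 9*m^2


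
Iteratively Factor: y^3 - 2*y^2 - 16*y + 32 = (y - 2)*(y^2 - 16) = (y - 2)*(y + 4)*(y - 4)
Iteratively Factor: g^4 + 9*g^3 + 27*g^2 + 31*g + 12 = (g + 4)*(g^3 + 5*g^2 + 7*g + 3) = (g + 1)*(g + 4)*(g^2 + 4*g + 3) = (g + 1)^2*(g + 4)*(g + 3)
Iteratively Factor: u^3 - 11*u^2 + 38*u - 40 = (u - 5)*(u^2 - 6*u + 8) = (u - 5)*(u - 4)*(u - 2)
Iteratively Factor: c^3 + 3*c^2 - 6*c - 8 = (c + 4)*(c^2 - c - 2) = (c + 1)*(c + 4)*(c - 2)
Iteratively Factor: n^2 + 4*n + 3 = (n + 3)*(n + 1)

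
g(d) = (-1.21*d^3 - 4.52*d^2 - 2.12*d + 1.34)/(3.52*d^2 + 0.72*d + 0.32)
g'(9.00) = -0.34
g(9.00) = -4.34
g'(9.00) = -0.34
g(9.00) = -4.34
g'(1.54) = -0.46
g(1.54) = -1.75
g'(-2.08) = -0.14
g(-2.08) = -0.21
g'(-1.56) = 0.11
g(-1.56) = -0.23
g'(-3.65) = -0.30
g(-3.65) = 0.17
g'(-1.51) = 0.15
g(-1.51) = -0.22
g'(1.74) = -0.42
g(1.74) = -1.83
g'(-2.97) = -0.26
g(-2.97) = -0.02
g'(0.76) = -1.36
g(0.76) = -1.18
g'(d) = (-7.04*d - 0.72)*(-1.21*d^3 - 4.52*d^2 - 2.12*d + 1.34)/(3.52*d^2 + 0.72*d + 0.32)^2 + (-3.63*d^2 - 9.04*d - 2.12)/(3.52*d^2 + 0.72*d + 0.32)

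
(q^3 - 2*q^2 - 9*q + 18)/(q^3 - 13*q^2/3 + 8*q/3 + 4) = 3*(q + 3)/(3*q + 2)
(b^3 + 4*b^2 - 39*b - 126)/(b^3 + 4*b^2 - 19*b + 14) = (b^2 - 3*b - 18)/(b^2 - 3*b + 2)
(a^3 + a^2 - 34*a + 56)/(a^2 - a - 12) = (a^2 + 5*a - 14)/(a + 3)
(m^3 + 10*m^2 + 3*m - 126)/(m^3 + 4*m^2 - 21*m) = (m + 6)/m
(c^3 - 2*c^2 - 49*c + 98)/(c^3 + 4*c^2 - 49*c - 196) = (c - 2)/(c + 4)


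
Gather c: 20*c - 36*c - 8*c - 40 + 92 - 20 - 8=24 - 24*c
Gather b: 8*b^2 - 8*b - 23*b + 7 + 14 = 8*b^2 - 31*b + 21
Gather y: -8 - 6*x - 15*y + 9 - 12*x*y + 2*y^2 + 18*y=-6*x + 2*y^2 + y*(3 - 12*x) + 1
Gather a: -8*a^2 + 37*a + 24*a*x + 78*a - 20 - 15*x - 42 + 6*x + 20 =-8*a^2 + a*(24*x + 115) - 9*x - 42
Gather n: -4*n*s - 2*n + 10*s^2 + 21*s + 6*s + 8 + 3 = n*(-4*s - 2) + 10*s^2 + 27*s + 11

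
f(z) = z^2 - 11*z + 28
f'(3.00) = -5.00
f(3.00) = 4.00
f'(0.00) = -11.00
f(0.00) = 28.00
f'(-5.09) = -21.18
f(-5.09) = 109.90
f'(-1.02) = -13.04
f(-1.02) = 40.26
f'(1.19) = -8.62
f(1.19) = 16.33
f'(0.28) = -10.44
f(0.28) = 25.00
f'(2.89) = -5.22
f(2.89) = 4.56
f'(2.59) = -5.82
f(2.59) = 6.22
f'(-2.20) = -15.40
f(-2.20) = 57.04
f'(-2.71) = -16.42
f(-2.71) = 65.15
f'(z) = 2*z - 11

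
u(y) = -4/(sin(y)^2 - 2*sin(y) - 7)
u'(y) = -4*(-2*sin(y)*cos(y) + 2*cos(y))/(sin(y)^2 - 2*sin(y) - 7)^2 = 8*(sin(y) - 1)*cos(y)/(2*sin(y) + cos(y)^2 + 6)^2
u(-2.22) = 0.84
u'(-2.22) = 0.38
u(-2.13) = 0.87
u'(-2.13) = 0.37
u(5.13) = 0.92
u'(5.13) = -0.33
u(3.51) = 0.65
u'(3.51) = 0.27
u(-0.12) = 0.59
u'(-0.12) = -0.20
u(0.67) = 0.51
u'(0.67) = -0.04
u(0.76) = 0.51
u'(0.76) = -0.03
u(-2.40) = 0.77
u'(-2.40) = 0.37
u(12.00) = 0.71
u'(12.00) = -0.33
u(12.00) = 0.71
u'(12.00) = -0.33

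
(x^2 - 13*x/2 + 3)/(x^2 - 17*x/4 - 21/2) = 2*(2*x - 1)/(4*x + 7)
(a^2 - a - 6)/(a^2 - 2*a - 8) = (a - 3)/(a - 4)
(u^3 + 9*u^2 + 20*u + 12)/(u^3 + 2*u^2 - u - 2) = (u + 6)/(u - 1)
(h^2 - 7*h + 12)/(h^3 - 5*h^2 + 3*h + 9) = (h - 4)/(h^2 - 2*h - 3)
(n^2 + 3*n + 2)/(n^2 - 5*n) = (n^2 + 3*n + 2)/(n*(n - 5))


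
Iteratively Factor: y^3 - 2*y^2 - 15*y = (y - 5)*(y^2 + 3*y) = (y - 5)*(y + 3)*(y)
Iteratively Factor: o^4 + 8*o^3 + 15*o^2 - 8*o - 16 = (o - 1)*(o^3 + 9*o^2 + 24*o + 16) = (o - 1)*(o + 4)*(o^2 + 5*o + 4) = (o - 1)*(o + 4)^2*(o + 1)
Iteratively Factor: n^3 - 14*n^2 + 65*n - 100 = (n - 5)*(n^2 - 9*n + 20) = (n - 5)*(n - 4)*(n - 5)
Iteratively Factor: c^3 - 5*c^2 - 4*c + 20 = (c - 5)*(c^2 - 4) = (c - 5)*(c - 2)*(c + 2)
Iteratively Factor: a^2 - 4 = (a + 2)*(a - 2)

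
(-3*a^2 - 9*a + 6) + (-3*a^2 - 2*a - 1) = -6*a^2 - 11*a + 5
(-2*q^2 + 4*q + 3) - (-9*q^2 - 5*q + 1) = 7*q^2 + 9*q + 2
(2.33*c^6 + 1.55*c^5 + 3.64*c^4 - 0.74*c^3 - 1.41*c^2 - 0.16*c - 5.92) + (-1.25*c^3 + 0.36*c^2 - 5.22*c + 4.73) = 2.33*c^6 + 1.55*c^5 + 3.64*c^4 - 1.99*c^3 - 1.05*c^2 - 5.38*c - 1.19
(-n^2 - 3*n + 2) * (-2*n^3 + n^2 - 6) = 2*n^5 + 5*n^4 - 7*n^3 + 8*n^2 + 18*n - 12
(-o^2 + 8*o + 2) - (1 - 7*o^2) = 6*o^2 + 8*o + 1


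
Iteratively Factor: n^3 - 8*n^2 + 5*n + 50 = (n - 5)*(n^2 - 3*n - 10) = (n - 5)*(n + 2)*(n - 5)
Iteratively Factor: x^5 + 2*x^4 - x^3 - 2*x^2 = (x + 1)*(x^4 + x^3 - 2*x^2) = x*(x + 1)*(x^3 + x^2 - 2*x) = x^2*(x + 1)*(x^2 + x - 2) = x^2*(x - 1)*(x + 1)*(x + 2)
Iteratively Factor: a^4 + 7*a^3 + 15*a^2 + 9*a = (a + 1)*(a^3 + 6*a^2 + 9*a) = (a + 1)*(a + 3)*(a^2 + 3*a) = a*(a + 1)*(a + 3)*(a + 3)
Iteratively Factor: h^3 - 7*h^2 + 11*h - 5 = (h - 1)*(h^2 - 6*h + 5) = (h - 1)^2*(h - 5)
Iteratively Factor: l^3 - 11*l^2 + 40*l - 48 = (l - 3)*(l^2 - 8*l + 16) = (l - 4)*(l - 3)*(l - 4)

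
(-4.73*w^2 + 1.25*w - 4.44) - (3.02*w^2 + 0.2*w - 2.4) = -7.75*w^2 + 1.05*w - 2.04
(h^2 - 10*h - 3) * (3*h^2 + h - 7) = 3*h^4 - 29*h^3 - 26*h^2 + 67*h + 21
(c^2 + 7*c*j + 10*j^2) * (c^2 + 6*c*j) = c^4 + 13*c^3*j + 52*c^2*j^2 + 60*c*j^3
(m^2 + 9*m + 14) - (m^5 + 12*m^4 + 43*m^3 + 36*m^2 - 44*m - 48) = -m^5 - 12*m^4 - 43*m^3 - 35*m^2 + 53*m + 62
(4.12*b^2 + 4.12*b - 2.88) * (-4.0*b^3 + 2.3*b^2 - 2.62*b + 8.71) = -16.48*b^5 - 7.004*b^4 + 10.2016*b^3 + 18.4668*b^2 + 43.4308*b - 25.0848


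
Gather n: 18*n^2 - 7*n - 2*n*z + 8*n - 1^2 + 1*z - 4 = 18*n^2 + n*(1 - 2*z) + z - 5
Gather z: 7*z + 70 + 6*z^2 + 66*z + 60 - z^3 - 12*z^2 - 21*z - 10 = -z^3 - 6*z^2 + 52*z + 120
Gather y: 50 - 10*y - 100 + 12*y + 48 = 2*y - 2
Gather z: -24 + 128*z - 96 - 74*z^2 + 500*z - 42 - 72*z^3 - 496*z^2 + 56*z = -72*z^3 - 570*z^2 + 684*z - 162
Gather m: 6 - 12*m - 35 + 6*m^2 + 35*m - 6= 6*m^2 + 23*m - 35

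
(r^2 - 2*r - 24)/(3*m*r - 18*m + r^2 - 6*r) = (r + 4)/(3*m + r)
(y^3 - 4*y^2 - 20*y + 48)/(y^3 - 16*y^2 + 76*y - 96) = (y + 4)/(y - 8)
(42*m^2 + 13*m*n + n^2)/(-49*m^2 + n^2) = (-6*m - n)/(7*m - n)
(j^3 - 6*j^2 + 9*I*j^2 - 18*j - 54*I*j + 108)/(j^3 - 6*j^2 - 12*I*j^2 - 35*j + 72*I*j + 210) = (j^2 + 9*I*j - 18)/(j^2 - 12*I*j - 35)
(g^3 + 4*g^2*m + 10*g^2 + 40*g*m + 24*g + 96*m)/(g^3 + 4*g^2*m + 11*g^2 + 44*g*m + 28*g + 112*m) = (g + 6)/(g + 7)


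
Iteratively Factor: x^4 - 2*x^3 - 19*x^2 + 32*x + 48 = (x - 3)*(x^3 + x^2 - 16*x - 16) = (x - 3)*(x + 4)*(x^2 - 3*x - 4) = (x - 4)*(x - 3)*(x + 4)*(x + 1)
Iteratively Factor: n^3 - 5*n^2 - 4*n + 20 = (n - 5)*(n^2 - 4) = (n - 5)*(n - 2)*(n + 2)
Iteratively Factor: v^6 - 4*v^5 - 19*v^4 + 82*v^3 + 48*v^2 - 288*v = (v + 4)*(v^5 - 8*v^4 + 13*v^3 + 30*v^2 - 72*v) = (v - 3)*(v + 4)*(v^4 - 5*v^3 - 2*v^2 + 24*v) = (v - 4)*(v - 3)*(v + 4)*(v^3 - v^2 - 6*v) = v*(v - 4)*(v - 3)*(v + 4)*(v^2 - v - 6) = v*(v - 4)*(v - 3)^2*(v + 4)*(v + 2)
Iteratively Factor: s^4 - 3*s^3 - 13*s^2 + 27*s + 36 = (s - 4)*(s^3 + s^2 - 9*s - 9) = (s - 4)*(s + 3)*(s^2 - 2*s - 3) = (s - 4)*(s - 3)*(s + 3)*(s + 1)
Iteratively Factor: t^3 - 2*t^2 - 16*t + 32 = (t - 2)*(t^2 - 16) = (t - 2)*(t + 4)*(t - 4)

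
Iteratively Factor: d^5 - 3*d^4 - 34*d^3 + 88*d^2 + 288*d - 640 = (d - 5)*(d^4 + 2*d^3 - 24*d^2 - 32*d + 128) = (d - 5)*(d + 4)*(d^3 - 2*d^2 - 16*d + 32) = (d - 5)*(d - 4)*(d + 4)*(d^2 + 2*d - 8) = (d - 5)*(d - 4)*(d + 4)^2*(d - 2)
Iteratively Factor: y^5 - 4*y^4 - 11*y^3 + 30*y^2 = (y)*(y^4 - 4*y^3 - 11*y^2 + 30*y) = y^2*(y^3 - 4*y^2 - 11*y + 30) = y^2*(y - 5)*(y^2 + y - 6) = y^2*(y - 5)*(y - 2)*(y + 3)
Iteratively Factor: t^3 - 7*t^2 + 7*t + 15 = (t + 1)*(t^2 - 8*t + 15) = (t - 5)*(t + 1)*(t - 3)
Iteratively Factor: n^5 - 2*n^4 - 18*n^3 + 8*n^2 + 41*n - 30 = (n - 5)*(n^4 + 3*n^3 - 3*n^2 - 7*n + 6) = (n - 5)*(n + 3)*(n^3 - 3*n + 2) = (n - 5)*(n + 2)*(n + 3)*(n^2 - 2*n + 1) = (n - 5)*(n - 1)*(n + 2)*(n + 3)*(n - 1)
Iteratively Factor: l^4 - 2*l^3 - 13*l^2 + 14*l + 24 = (l - 4)*(l^3 + 2*l^2 - 5*l - 6) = (l - 4)*(l + 1)*(l^2 + l - 6) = (l - 4)*(l + 1)*(l + 3)*(l - 2)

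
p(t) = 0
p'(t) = 0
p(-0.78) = 0.00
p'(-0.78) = 0.00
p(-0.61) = 0.00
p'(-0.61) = 0.00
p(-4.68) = 0.00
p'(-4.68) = 0.00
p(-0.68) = 0.00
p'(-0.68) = 0.00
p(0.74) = 0.00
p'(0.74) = 0.00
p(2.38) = 0.00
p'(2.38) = 0.00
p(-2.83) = 0.00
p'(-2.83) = 0.00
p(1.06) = 0.00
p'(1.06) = 0.00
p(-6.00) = 0.00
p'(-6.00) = 0.00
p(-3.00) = 0.00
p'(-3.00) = 0.00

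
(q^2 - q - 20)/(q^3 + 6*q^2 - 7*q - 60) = (q - 5)/(q^2 + 2*q - 15)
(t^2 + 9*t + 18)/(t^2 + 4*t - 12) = (t + 3)/(t - 2)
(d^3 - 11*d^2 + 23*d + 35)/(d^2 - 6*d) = (d^3 - 11*d^2 + 23*d + 35)/(d*(d - 6))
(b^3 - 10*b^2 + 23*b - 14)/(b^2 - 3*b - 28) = (b^2 - 3*b + 2)/(b + 4)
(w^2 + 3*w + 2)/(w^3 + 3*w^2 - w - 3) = (w + 2)/(w^2 + 2*w - 3)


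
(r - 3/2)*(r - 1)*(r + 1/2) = r^3 - 2*r^2 + r/4 + 3/4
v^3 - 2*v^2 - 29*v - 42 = (v - 7)*(v + 2)*(v + 3)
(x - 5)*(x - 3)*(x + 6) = x^3 - 2*x^2 - 33*x + 90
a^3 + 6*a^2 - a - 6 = (a - 1)*(a + 1)*(a + 6)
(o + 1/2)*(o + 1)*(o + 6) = o^3 + 15*o^2/2 + 19*o/2 + 3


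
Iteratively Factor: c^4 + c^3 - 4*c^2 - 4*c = (c - 2)*(c^3 + 3*c^2 + 2*c) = (c - 2)*(c + 2)*(c^2 + c) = (c - 2)*(c + 1)*(c + 2)*(c)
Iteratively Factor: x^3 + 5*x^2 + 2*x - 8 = (x + 4)*(x^2 + x - 2) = (x + 2)*(x + 4)*(x - 1)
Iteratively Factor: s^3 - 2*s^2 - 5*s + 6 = (s - 3)*(s^2 + s - 2) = (s - 3)*(s + 2)*(s - 1)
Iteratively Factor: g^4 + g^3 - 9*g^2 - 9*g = (g)*(g^3 + g^2 - 9*g - 9) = g*(g + 1)*(g^2 - 9) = g*(g + 1)*(g + 3)*(g - 3)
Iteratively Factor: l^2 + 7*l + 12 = (l + 3)*(l + 4)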